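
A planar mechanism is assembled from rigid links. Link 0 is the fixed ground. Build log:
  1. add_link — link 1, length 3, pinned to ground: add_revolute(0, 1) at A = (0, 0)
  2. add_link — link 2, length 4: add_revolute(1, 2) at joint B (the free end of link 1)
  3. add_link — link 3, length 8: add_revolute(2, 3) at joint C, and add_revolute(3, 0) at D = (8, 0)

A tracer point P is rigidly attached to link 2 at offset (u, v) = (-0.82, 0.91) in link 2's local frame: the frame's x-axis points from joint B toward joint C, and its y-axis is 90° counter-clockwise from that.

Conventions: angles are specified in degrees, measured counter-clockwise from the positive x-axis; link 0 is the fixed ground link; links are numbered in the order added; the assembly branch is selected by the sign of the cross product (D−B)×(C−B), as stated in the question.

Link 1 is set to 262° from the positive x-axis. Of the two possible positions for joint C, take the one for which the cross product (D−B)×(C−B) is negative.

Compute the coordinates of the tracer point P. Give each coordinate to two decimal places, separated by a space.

A=(0,0), D=(8.00,0)
B = A + 3.00·(cos262°, sin262°) = (-0.4175, -2.9708)
|BD| = 8.9264
circle(B,4.00) ∩ circle(D,8.00): a=1.7745, h=3.5848
  candidates: C₊=(0.0628,1.0003) cross=32.000; C₋=(2.4489,-5.7607) cross=-32.000
  branch - wants cross < 0 → take C=(2.4489,-5.7607) (cross=-32.000)
ex = (C−B)/|BC| = (0.7166,-0.6975); ey = (0.6975,0.7166)
P = B + -0.82·ex + 0.91·ey = (-0.3704,-1.7468)

-0.37 -1.75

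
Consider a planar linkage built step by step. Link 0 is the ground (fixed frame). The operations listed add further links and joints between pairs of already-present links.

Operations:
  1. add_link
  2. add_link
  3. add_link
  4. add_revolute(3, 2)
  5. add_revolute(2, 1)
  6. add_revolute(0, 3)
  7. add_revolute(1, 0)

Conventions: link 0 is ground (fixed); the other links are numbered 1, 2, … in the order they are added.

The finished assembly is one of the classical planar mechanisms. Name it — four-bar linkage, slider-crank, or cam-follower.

links: 4 (incl. ground); joints: 4 revolute, 0 prismatic, 0 higher (cam) pair, forming one closed loop
4 links in a single 4R loop → four-bar linkage

four-bar linkage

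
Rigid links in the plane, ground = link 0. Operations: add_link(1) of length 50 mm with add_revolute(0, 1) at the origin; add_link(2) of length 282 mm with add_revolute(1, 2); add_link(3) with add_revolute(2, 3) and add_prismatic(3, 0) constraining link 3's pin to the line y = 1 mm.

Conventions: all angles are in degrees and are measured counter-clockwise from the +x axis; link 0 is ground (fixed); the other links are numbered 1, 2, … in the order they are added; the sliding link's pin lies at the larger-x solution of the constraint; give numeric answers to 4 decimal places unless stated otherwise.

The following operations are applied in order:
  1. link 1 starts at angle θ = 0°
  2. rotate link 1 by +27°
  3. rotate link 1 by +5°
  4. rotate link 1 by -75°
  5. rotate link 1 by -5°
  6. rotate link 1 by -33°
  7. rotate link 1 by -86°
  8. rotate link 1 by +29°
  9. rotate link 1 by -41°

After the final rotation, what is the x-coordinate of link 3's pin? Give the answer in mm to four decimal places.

geometry: r = 50 mm, L = 282 mm, e = 1 mm; θ starts at 0°
rotate link 1 by +27°: θ ← 0° +27° = 27°
rotate link 1 by +5°: θ ← 27° +5° = 32°
rotate link 1 by -75°: θ ← 32° -75° = -43°
rotate link 1 by -5°: θ ← -43° -5° = -48°
rotate link 1 by -33°: θ ← -48° -33° = -81°
rotate link 1 by -86°: θ ← -81° -86° = -167°
rotate link 1 by +29°: θ ← -167° +29° = -138°
rotate link 1 by -41°: θ ← -138° -41° = -179°
crank pin P = (r cos θ, r sin θ) = (-49.992385, -0.872620)
h = r sin θ − e = -0.872620 − 1 = -1.872620
x = r cos θ + √(L² − h²) = -49.992385 + 281.993782 = 232.001398

232.0014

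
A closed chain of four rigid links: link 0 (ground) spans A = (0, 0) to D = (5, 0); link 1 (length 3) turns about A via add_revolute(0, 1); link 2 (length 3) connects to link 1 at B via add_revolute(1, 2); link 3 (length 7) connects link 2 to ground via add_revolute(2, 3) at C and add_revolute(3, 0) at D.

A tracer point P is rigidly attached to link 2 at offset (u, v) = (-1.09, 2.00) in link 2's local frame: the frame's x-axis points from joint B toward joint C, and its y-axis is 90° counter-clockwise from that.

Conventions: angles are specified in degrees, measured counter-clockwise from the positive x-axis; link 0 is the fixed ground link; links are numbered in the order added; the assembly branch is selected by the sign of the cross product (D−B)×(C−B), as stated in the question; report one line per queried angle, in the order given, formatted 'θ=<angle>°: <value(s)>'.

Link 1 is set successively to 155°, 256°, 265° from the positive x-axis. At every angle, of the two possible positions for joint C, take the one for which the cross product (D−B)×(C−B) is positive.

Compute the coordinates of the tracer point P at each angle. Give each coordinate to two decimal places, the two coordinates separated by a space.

A=(0,0), D=(5.00,0)
θ=155°: B = A + 3.00·(cos155°, sin155°) = (-2.7189, 1.2679)
θ=155°: |BD| = 7.8224
θ=155°: circle(B,3.00) ∩ circle(D,7.00): a=1.3544, h=2.6769
θ=155°:   candidates: C₊=(-0.9486,3.6898) cross=20.939; C₋=(-1.8163,-1.5931) cross=-20.939
θ=155°:   branch + wants cross > 0 → take C=(-0.9486,3.6898) (cross=20.939)
θ=155°: ex = (C−B)/|BC| = (0.5901,0.8073); ey = (-0.8073,0.5901)
θ=155°: P = B + -1.09·ex + 2.00·ey = (-4.9768,1.5681)
θ=256°: B = A + 3.00·(cos256°, sin256°) = (-0.7258, -2.9109)
θ=256°: |BD| = 6.4232
θ=256°: circle(B,3.00) ∩ circle(D,7.00): a=0.0979, h=2.9984
θ=256°:   candidates: C₊=(-1.9973,-0.1937) cross=19.259; C₋=(0.7203,-5.5393) cross=-19.259
θ=256°:   branch + wants cross > 0 → take C=(-1.9973,-0.1937) (cross=19.259)
θ=256°: ex = (C−B)/|BC| = (-0.4239,0.9057); ey = (-0.9057,-0.4239)
θ=256°: P = B + -1.09·ex + 2.00·ey = (-2.0752,-4.7458)
θ=265°: B = A + 3.00·(cos265°, sin265°) = (-0.2615, -2.9886)
θ=265°: |BD| = 6.0510
θ=265°: circle(B,3.00) ∩ circle(D,7.00): a=-0.2797, h=2.9869
θ=265°:   candidates: C₊=(-1.9799,-0.5296) cross=18.074; C₋=(0.9705,-5.7239) cross=-18.074
θ=265°:   branch + wants cross > 0 → take C=(-1.9799,-0.5296) (cross=18.074)
θ=265°: ex = (C−B)/|BC| = (-0.5728,0.8197); ey = (-0.8197,-0.5728)
θ=265°: P = B + -1.09·ex + 2.00·ey = (-1.2764,-5.0277)

θ=155°: -4.98 1.57
θ=256°: -2.08 -4.75
θ=265°: -1.28 -5.03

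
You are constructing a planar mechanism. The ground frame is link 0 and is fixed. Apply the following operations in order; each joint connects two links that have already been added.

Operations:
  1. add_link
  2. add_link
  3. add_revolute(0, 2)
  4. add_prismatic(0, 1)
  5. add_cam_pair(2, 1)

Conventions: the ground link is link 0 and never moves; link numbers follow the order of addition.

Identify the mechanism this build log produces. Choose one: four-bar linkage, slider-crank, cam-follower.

links: 3 (incl. ground); joints: 1 revolute, 1 prismatic, 1 higher (cam) pair, forming one closed loop
3 links, revolute + prismatic + higher pair in one loop → cam-follower

cam-follower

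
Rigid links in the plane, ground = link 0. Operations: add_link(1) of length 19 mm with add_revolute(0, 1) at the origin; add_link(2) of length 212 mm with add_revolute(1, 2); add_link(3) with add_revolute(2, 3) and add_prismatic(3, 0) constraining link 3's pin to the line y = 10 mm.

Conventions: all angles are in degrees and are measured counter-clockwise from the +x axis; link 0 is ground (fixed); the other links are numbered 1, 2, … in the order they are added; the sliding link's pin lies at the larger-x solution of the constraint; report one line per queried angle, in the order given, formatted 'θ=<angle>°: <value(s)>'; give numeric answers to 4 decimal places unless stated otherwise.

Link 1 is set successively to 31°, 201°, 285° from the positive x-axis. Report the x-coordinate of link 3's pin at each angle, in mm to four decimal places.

geometry: r = 19 mm, L = 212 mm, e = 10 mm
θ=31°: crank pin P = (r cos θ, r sin θ) = (16.286179, 9.785723)
θ=31°: h = r sin θ − e = 9.785723 − 10 = -0.214277
θ=31°: x = r cos θ + √(L² − h²) = 16.286179 + 211.999892 = 228.286070
θ=201°: crank pin P = (r cos θ, r sin θ) = (-17.738028, -6.808991)
θ=201°: h = r sin θ − e = -6.808991 − 10 = -16.808991
θ=201°: x = r cos θ + √(L² − h²) = -17.738028 + 211.332576 = 193.594548
θ=285°: crank pin P = (r cos θ, r sin θ) = (4.917562, -18.352591)
θ=285°: h = r sin θ − e = -18.352591 − 10 = -28.352591
θ=285°: x = r cos θ + √(L² − h²) = 4.917562 + 210.095527 = 215.013089

θ=31°: 228.2861
θ=201°: 193.5945
θ=285°: 215.0131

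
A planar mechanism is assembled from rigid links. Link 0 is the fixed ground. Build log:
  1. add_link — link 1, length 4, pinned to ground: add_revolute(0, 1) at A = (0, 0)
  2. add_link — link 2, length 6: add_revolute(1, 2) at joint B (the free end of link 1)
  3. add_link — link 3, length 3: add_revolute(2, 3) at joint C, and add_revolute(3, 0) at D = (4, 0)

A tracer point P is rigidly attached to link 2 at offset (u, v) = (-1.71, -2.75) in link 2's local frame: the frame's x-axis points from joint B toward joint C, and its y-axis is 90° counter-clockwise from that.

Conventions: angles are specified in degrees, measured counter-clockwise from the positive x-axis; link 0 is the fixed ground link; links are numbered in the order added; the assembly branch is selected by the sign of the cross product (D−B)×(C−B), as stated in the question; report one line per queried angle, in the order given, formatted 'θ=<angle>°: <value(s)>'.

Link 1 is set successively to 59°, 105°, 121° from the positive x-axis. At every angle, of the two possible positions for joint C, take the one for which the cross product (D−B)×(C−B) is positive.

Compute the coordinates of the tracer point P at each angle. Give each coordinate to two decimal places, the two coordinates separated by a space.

A=(0,0), D=(4.00,0)
θ=59°: B = A + 4.00·(cos59°, sin59°) = (2.0602, 3.4287)
θ=59°: |BD| = 3.9394
θ=59°: circle(B,6.00) ∩ circle(D,3.00): a=5.3966, h=2.6223
θ=59°:   candidates: C₊=(6.9999,0.0230) cross=10.330; C₋=(2.4352,-2.5596) cross=-10.330
θ=59°:   branch + wants cross > 0 → take C=(6.9999,0.0230) (cross=10.330)
θ=59°: ex = (C−B)/|BC| = (0.8233,-0.5676); ey = (0.5676,0.8233)
θ=59°: P = B + -1.71·ex + -2.75·ey = (-0.9086,2.1352)
θ=105°: B = A + 4.00·(cos105°, sin105°) = (-1.0353, 3.8637)
θ=105°: |BD| = 6.3468
θ=105°: circle(B,6.00) ∩ circle(D,3.00): a=5.3005, h=2.8116
θ=105°:   candidates: C₊=(4.8815,2.8676) cross=17.845; C₋=(1.4583,-1.5936) cross=-17.845
θ=105°:   branch + wants cross > 0 → take C=(4.8815,2.8676) (cross=17.845)
θ=105°: ex = (C−B)/|BC| = (0.9861,-0.1660); ey = (0.1660,0.9861)
θ=105°: P = B + -1.71·ex + -2.75·ey = (-3.1781,1.4358)
θ=121°: B = A + 4.00·(cos121°, sin121°) = (-2.0602, 3.4287)
θ=121°: |BD| = 6.9628
θ=121°: circle(B,6.00) ∩ circle(D,3.00): a=5.4203, h=2.5730
θ=121°:   candidates: C₊=(3.9244,2.9990) cross=17.916; C₋=(1.3904,-1.4799) cross=-17.916
θ=121°:   branch + wants cross > 0 → take C=(3.9244,2.9990) (cross=17.916)
θ=121°: ex = (C−B)/|BC| = (0.9974,-0.0716); ey = (0.0716,0.9974)
θ=121°: P = B + -1.71·ex + -2.75·ey = (-3.9627,0.8082)

θ=59°: -0.91 2.14
θ=105°: -3.18 1.44
θ=121°: -3.96 0.81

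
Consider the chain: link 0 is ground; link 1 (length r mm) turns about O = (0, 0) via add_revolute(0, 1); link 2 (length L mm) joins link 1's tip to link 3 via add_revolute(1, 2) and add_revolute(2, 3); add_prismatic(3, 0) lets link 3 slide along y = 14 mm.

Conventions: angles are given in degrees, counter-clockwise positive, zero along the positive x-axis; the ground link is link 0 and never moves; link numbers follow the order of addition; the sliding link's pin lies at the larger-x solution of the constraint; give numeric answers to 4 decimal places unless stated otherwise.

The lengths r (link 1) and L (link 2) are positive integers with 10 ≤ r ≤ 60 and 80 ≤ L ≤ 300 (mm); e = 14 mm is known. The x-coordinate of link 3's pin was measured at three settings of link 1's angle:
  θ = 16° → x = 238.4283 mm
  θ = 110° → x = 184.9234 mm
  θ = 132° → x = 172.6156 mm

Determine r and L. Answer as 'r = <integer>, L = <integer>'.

constraint per measurement: (x − r cos θ)² + (r sin θ − e)² = L²
subtracting the θ₁ and θ₂ equations cancels the r² and L² terms:
r = (x₁² − x₂²) / (2[(x₁cos θ₁ + e sin θ₁) − (x₂cos θ₂ + e sin θ₂)]) = 39.9999 → r = 40
L² = (x₁ − r cos θ₁)² + (r sin θ₁ − e)² = 39999.9810 → L = 200.0000 → L = 200
check at θ₃=132°: x = 172.6156 (printed 172.6156) ✓

r = 40, L = 200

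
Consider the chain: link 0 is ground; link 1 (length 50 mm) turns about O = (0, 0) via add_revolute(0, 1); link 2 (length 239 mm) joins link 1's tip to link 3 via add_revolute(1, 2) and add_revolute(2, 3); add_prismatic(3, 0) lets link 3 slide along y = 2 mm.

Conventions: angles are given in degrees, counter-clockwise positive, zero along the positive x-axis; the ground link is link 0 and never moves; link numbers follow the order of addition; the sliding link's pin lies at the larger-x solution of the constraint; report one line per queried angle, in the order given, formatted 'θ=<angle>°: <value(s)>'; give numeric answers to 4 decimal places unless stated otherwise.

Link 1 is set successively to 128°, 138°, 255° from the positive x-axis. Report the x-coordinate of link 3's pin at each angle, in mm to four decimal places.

geometry: r = 50 mm, L = 239 mm, e = 2 mm
θ=128°: crank pin P = (r cos θ, r sin θ) = (-30.783074, 39.400538)
θ=128°: h = r sin θ − e = 39.400538 − 2 = 37.400538
θ=128°: x = r cos θ + √(L² − h²) = -30.783074 + 236.055501 = 205.272428
θ=138°: crank pin P = (r cos θ, r sin θ) = (-37.157241, 33.456530)
θ=138°: h = r sin θ − e = 33.456530 − 2 = 31.456530
θ=138°: x = r cos θ + √(L² − h²) = -37.157241 + 236.920845 = 199.763604
θ=255°: crank pin P = (r cos θ, r sin θ) = (-12.940952, -48.296291)
θ=255°: h = r sin θ − e = -48.296291 − 2 = -50.296291
θ=255°: x = r cos θ + √(L² − h²) = -12.940952 + 233.647776 = 220.706823

θ=128°: 205.2724
θ=138°: 199.7636
θ=255°: 220.7068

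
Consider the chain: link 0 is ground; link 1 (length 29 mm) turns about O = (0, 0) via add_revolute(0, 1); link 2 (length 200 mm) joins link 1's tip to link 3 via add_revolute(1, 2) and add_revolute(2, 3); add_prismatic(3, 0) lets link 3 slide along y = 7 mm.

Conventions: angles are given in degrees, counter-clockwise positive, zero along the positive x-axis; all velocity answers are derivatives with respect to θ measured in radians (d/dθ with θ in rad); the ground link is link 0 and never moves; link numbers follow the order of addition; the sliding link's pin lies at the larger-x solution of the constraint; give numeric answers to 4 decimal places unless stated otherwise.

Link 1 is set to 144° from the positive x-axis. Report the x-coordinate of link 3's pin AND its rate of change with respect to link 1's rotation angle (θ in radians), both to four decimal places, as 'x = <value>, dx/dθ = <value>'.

geometry: r = 29 mm, L = 200 mm, e = 7 mm
crank pin P = (r cos θ, r sin θ) = (-23.461493, 17.045772)
h = r sin θ − e = 17.045772 − 7 = 10.045772
x = r cos θ + √(L² − h²) = -23.461493 + 199.747547 = 176.286054
dx/dθ = −r sin θ − h·r cos θ/√(L² − h²) (θ in radians; h = 10.045772) = -15.865839

x = 176.2861, dx/dθ = -15.8658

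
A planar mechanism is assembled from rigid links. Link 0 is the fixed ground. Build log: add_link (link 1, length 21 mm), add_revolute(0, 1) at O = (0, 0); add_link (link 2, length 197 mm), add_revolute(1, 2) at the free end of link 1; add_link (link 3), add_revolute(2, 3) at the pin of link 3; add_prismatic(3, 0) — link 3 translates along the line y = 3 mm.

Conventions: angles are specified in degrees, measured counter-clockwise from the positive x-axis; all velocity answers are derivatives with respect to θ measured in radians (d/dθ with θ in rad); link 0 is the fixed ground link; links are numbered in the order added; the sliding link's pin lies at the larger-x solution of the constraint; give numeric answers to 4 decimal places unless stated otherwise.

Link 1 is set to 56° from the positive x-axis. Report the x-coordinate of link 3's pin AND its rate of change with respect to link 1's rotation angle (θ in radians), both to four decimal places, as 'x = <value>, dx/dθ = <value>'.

geometry: r = 21 mm, L = 197 mm, e = 3 mm
crank pin P = (r cos θ, r sin θ) = (11.743051, 17.409789)
h = r sin θ − e = 17.409789 − 3 = 14.409789
x = r cos θ + √(L² − h²) = 11.743051 + 196.472283 = 208.215334
dx/dθ = −r sin θ − h·r cos θ/√(L² − h²) (θ in radians; h = 14.409789) = -18.271055

x = 208.2153, dx/dθ = -18.2711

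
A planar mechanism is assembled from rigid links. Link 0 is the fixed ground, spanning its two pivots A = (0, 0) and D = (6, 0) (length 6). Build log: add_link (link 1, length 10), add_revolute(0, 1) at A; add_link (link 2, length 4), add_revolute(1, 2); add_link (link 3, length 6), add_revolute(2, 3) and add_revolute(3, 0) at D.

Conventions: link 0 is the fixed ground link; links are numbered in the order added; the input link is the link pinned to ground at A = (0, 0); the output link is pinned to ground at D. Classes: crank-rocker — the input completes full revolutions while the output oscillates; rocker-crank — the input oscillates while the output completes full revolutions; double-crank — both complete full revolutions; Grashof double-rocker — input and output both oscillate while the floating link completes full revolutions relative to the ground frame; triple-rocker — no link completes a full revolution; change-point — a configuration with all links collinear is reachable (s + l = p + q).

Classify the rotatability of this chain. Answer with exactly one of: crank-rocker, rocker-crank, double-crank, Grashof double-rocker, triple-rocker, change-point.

lengths: ground=6, input=10, coupler=4, output=6
sorted: s=4 (shortest), l=10 (longest), p+q=12
s + l = 14 vs p + q = 12
s + l > p + q → non-Grashof → no link fully rotates → triple-rocker

triple-rocker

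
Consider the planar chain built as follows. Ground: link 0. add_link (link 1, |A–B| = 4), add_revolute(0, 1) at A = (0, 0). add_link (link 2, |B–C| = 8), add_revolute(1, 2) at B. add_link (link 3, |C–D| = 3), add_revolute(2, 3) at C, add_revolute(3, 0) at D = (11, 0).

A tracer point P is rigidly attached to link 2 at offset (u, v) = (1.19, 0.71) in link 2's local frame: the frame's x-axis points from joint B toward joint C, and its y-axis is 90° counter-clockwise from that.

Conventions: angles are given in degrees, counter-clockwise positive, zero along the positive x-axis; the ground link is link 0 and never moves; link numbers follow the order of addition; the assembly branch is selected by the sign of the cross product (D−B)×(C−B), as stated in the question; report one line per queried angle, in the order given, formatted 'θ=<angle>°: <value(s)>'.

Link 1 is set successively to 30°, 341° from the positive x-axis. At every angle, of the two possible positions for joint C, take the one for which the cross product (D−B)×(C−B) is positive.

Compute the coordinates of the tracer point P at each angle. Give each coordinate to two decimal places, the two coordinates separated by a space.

A=(0,0), D=(11.00,0)
θ=30°: B = A + 4.00·(cos30°, sin30°) = (3.4641, 2.0000)
θ=30°: |BD| = 7.7968
θ=30°: circle(B,8.00) ∩ circle(D,3.00): a=7.4255, h=2.9769
θ=30°:   candidates: C₊=(11.4048,2.9726) cross=23.211; C₋=(9.8775,-2.7821) cross=-23.211
θ=30°:   branch + wants cross > 0 → take C=(11.4048,2.9726) (cross=23.211)
θ=30°: ex = (C−B)/|BC| = (0.9926,0.1216); ey = (-0.1216,0.9926)
θ=30°: P = B + 1.19·ex + 0.71·ey = (4.5590,2.8494)
θ=341°: B = A + 4.00·(cos341°, sin341°) = (3.7821, -1.3023)
θ=341°: |BD| = 7.3345
θ=341°: circle(B,8.00) ∩ circle(D,3.00): a=7.4167, h=2.9989
θ=341°:   candidates: C₊=(10.5484,2.9658) cross=21.995; C₋=(11.6133,-2.9366) cross=-21.995
θ=341°:   branch + wants cross > 0 → take C=(10.5484,2.9658) (cross=21.995)
θ=341°: ex = (C−B)/|BC| = (0.8458,0.5335); ey = (-0.5335,0.8458)
θ=341°: P = B + 1.19·ex + 0.71·ey = (4.4098,-0.0669)

θ=30°: 4.56 2.85
θ=341°: 4.41 -0.07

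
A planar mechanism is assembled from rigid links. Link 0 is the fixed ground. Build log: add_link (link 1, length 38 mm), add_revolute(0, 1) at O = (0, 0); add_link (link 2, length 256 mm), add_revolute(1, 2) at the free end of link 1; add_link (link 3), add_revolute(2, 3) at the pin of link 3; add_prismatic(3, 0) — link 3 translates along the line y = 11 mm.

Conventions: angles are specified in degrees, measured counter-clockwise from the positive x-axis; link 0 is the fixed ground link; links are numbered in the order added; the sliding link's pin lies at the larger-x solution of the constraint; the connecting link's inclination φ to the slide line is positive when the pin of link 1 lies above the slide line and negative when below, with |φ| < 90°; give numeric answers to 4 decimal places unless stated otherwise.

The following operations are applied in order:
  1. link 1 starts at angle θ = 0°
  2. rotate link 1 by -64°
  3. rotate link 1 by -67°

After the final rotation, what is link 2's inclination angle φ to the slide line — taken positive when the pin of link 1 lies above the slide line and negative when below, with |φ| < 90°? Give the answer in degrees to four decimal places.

geometry: r = 38 mm, L = 256 mm, e = 11 mm; θ starts at 0°
rotate link 1 by -64°: θ ← 0° -64° = -64°
rotate link 1 by -67°: θ ← -64° -67° = -131°
h = r sin θ − e = -28.678964 − 11 = -39.678964
sin φ = h / L = -39.678964 / 256 = -0.15499595
φ = arcsin(-0.15499595) = -8.916562°

-8.9166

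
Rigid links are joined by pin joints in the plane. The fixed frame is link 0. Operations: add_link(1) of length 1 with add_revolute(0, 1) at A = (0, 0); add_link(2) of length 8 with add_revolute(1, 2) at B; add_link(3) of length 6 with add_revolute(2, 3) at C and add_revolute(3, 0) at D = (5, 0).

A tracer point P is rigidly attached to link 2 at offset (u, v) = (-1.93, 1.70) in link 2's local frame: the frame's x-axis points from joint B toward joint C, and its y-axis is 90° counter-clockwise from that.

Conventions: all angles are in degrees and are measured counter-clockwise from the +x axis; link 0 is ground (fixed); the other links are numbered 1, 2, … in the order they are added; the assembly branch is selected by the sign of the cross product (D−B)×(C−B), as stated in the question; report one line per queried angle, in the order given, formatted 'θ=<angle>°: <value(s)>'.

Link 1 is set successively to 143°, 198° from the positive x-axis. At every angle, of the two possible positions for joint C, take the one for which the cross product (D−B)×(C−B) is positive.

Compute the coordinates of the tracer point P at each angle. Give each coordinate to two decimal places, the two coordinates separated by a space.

A=(0,0), D=(5.00,0)
θ=143°: B = A + 1.00·(cos143°, sin143°) = (-0.7986, 0.6018)
θ=143°: |BD| = 5.8298
θ=143°: circle(B,8.00) ∩ circle(D,6.00): a=5.3164, h=5.9780
θ=143°:   candidates: C₊=(5.1064,5.9991) cross=34.850; C₋=(3.8722,-5.8931) cross=-34.850
θ=143°:   branch + wants cross > 0 → take C=(5.1064,5.9991) (cross=34.850)
θ=143°: ex = (C−B)/|BC| = (0.7381,0.6747); ey = (-0.6747,0.7381)
θ=143°: P = B + -1.93·ex + 1.70·ey = (-3.3701,0.5546)
θ=198°: B = A + 1.00·(cos198°, sin198°) = (-0.9511, -0.3090)
θ=198°: |BD| = 5.9591
θ=198°: circle(B,8.00) ∩ circle(D,6.00): a=5.3289, h=5.9668
θ=198°:   candidates: C₊=(4.0613,5.9261) cross=35.557; C₋=(4.6801,-5.9915) cross=-35.557
θ=198°:   branch + wants cross > 0 → take C=(4.0613,5.9261) (cross=35.557)
θ=198°: ex = (C−B)/|BC| = (0.6265,0.7794); ey = (-0.7794,0.6265)
θ=198°: P = B + -1.93·ex + 1.70·ey = (-3.4852,-0.7481)

θ=143°: -3.37 0.55
θ=198°: -3.49 -0.75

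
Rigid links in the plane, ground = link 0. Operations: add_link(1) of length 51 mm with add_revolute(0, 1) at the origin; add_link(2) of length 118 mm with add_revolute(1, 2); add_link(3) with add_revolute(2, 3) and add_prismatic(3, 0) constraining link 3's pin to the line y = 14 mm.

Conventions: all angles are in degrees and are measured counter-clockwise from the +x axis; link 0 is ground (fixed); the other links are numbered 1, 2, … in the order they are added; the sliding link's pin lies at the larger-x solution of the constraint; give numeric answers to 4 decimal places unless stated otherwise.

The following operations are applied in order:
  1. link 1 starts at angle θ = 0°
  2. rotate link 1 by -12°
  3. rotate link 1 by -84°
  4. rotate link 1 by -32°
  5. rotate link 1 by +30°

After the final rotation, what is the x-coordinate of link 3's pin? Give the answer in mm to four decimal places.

geometry: r = 51 mm, L = 118 mm, e = 14 mm; θ starts at 0°
rotate link 1 by -12°: θ ← 0° -12° = -12°
rotate link 1 by -84°: θ ← -12° -84° = -96°
rotate link 1 by -32°: θ ← -96° -32° = -128°
rotate link 1 by +30°: θ ← -128° +30° = -98°
crank pin P = (r cos θ, r sin θ) = (-7.097828, -50.503672)
h = r sin θ − e = -50.503672 − 14 = -64.503672
x = r cos θ + √(L² − h²) = -7.097828 + 98.809293 = 91.711465

91.7115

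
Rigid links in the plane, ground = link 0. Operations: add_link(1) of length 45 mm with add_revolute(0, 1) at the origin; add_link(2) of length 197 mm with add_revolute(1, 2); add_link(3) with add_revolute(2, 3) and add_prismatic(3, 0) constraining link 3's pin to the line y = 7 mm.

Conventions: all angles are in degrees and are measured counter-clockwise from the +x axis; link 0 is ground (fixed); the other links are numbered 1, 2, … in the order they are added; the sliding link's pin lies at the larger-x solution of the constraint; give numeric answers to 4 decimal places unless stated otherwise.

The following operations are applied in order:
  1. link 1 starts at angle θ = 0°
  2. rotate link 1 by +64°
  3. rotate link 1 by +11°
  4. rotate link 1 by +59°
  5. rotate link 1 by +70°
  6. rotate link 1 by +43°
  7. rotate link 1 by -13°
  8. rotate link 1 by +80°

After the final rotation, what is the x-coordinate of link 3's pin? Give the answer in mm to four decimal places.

geometry: r = 45 mm, L = 197 mm, e = 7 mm; θ starts at 0°
rotate link 1 by +64°: θ ← 0° +64° = 64°
rotate link 1 by +11°: θ ← 64° +11° = 75°
rotate link 1 by +59°: θ ← 75° +59° = 134°
rotate link 1 by +70°: θ ← 134° +70° = 204°
rotate link 1 by +43°: θ ← 204° +43° = 247°
rotate link 1 by -13°: θ ← 247° -13° = 234°
rotate link 1 by +80°: θ ← 234° +80° = 314°
crank pin P = (r cos θ, r sin θ) = (31.259627, -32.370291)
h = r sin θ − e = -32.370291 − 7 = -39.370291
x = r cos θ + √(L² − h²) = 31.259627 + 193.025854 = 224.285480

224.2855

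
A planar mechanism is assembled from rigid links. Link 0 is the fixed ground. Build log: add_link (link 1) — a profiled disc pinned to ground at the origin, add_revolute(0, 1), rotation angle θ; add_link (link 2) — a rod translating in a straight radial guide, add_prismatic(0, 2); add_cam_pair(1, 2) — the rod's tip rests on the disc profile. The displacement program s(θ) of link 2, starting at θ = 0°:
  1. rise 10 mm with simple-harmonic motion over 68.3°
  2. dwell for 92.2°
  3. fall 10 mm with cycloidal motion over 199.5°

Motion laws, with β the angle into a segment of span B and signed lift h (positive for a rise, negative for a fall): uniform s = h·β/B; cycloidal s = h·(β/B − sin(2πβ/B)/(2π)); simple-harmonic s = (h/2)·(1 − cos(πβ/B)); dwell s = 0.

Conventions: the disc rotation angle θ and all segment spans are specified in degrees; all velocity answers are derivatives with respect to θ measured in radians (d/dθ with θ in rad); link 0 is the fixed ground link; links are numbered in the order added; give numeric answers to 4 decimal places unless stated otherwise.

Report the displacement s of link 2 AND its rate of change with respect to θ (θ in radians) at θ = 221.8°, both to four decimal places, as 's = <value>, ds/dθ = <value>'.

seg 1 [0°–68.3°] simple-harmonic, h=10: full span → s += 10 → s = 10.0000
seg 2 [68.3°–160.5°] dwell: s stays 10.0000
seg 3 [160.5°–360°] cycloidal, h=-10: θ=221.8° here. β=61.3, B=199.5. -10·(0.3073 − sin(2π·0.3073)/(2π)) = -1.5831 → s = 8.4169
velocity in seg [160.5°–360°] (cycloidal), θ in radians: β = 61.3° = 1.0699 rad, B = 199.5° = 3.4819 rad; ds/dθ = (h/B)(1 − cos(2πβ/B)) = ((-10)/3.4819)(1 − cos(2π·0.3073)) = -3.883223 mm/rad

s = 8.4169, ds/dθ = -3.8832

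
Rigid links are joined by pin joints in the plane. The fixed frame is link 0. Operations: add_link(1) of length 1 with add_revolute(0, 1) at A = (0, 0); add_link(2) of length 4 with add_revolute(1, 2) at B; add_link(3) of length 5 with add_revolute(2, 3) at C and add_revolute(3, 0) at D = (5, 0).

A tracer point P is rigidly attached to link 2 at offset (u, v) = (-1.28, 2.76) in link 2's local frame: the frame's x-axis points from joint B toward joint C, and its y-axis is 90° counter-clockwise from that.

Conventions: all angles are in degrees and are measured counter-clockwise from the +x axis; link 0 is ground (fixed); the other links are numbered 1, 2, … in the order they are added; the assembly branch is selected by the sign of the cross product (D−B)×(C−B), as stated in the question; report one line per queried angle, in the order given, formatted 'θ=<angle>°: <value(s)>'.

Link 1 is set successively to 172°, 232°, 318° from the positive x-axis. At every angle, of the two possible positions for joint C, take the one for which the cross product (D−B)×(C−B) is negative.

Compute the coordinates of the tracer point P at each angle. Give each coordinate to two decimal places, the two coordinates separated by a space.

A=(0,0), D=(5.00,0)
θ=172°: B = A + 1.00·(cos172°, sin172°) = (-0.9903, 0.1392)
θ=172°: |BD| = 5.9919
θ=172°: circle(B,4.00) ∩ circle(D,5.00): a=2.2449, h=3.3106
θ=172°:   candidates: C₊=(1.3309,3.3968) cross=19.837; C₋=(1.1772,-3.2227) cross=-19.837
θ=172°:   branch - wants cross < 0 → take C=(1.1772,-3.2227) (cross=-19.837)
θ=172°: ex = (C−B)/|BC| = (0.5419,-0.8405); ey = (0.8405,0.5419)
θ=172°: P = B + -1.28·ex + 2.76·ey = (0.6359,2.7105)
θ=232°: B = A + 1.00·(cos232°, sin232°) = (-0.6157, -0.7880)
θ=232°: |BD| = 5.6707
θ=232°: circle(B,4.00) ∩ circle(D,5.00): a=2.0418, h=3.4396
θ=232°:   candidates: C₊=(0.9283,2.9020) cross=19.505; C₋=(1.8843,-3.9105) cross=-19.505
θ=232°:   branch - wants cross < 0 → take C=(1.8843,-3.9105) (cross=-19.505)
θ=232°: ex = (C−B)/|BC| = (0.6250,-0.7806); ey = (0.7806,0.6250)
θ=232°: P = B + -1.28·ex + 2.76·ey = (0.7389,1.9362)
θ=318°: B = A + 1.00·(cos318°, sin318°) = (0.7431, -0.6691)
θ=318°: |BD| = 4.3091
θ=318°: circle(B,4.00) ∩ circle(D,5.00): a=1.1103, h=3.8428
θ=318°:   candidates: C₊=(1.2432,3.2995) cross=16.559; C₋=(2.4367,-4.2929) cross=-16.559
θ=318°:   branch - wants cross < 0 → take C=(2.4367,-4.2929) (cross=-16.559)
θ=318°: ex = (C−B)/|BC| = (0.4234,-0.9060); ey = (0.9060,0.4234)
θ=318°: P = B + -1.28·ex + 2.76·ey = (2.7016,1.6590)

θ=172°: 0.64 2.71
θ=232°: 0.74 1.94
θ=318°: 2.70 1.66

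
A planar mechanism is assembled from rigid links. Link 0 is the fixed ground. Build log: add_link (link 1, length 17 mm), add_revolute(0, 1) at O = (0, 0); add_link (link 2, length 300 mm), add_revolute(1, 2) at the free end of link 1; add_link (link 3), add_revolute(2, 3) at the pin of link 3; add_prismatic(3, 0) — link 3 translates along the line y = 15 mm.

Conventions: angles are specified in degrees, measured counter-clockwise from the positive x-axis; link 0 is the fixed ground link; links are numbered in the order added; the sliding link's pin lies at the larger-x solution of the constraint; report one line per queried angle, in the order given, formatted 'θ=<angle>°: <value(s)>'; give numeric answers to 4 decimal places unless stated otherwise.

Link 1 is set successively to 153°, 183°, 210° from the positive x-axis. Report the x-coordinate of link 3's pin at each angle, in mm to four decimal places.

geometry: r = 17 mm, L = 300 mm, e = 15 mm
θ=153°: crank pin P = (r cos θ, r sin θ) = (-15.147111, 7.717838)
θ=153°: h = r sin θ − e = 7.717838 − 15 = -7.282162
θ=153°: x = r cos θ + √(L² − h²) = -15.147111 + 299.911604 = 284.764493
θ=183°: crank pin P = (r cos θ, r sin θ) = (-16.976702, -0.889711)
θ=183°: h = r sin θ − e = -0.889711 − 15 = -15.889711
θ=183°: x = r cos θ + √(L² − h²) = -16.976702 + 299.578900 = 282.602197
θ=210°: crank pin P = (r cos θ, r sin θ) = (-14.722432, -8.500000)
θ=210°: h = r sin θ − e = -8.500000 − 15 = -23.500000
θ=210°: x = r cos θ + √(L² − h²) = -14.722432 + 299.078167 = 284.355735

θ=153°: 284.7645
θ=183°: 282.6022
θ=210°: 284.3557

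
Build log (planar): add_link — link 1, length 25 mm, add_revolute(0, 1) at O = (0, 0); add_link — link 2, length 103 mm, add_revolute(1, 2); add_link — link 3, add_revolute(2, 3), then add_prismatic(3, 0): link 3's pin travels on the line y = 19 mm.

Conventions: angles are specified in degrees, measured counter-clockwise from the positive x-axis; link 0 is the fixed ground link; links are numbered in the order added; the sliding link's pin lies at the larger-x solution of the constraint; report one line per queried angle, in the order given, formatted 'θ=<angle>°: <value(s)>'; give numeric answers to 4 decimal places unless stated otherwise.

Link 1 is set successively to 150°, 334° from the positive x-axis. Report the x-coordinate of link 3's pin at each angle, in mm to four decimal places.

geometry: r = 25 mm, L = 103 mm, e = 19 mm
θ=150°: crank pin P = (r cos θ, r sin θ) = (-21.650635, 12.500000)
θ=150°: h = r sin θ − e = 12.500000 − 19 = -6.500000
θ=150°: x = r cos θ + √(L² − h²) = -21.650635 + 102.794698 = 81.144063
θ=334°: crank pin P = (r cos θ, r sin θ) = (22.469851, -10.959279)
θ=334°: h = r sin θ − e = -10.959279 − 19 = -29.959279
θ=334°: x = r cos θ + √(L² − h²) = 22.469851 + 98.546647 = 121.016498

θ=150°: 81.1441
θ=334°: 121.0165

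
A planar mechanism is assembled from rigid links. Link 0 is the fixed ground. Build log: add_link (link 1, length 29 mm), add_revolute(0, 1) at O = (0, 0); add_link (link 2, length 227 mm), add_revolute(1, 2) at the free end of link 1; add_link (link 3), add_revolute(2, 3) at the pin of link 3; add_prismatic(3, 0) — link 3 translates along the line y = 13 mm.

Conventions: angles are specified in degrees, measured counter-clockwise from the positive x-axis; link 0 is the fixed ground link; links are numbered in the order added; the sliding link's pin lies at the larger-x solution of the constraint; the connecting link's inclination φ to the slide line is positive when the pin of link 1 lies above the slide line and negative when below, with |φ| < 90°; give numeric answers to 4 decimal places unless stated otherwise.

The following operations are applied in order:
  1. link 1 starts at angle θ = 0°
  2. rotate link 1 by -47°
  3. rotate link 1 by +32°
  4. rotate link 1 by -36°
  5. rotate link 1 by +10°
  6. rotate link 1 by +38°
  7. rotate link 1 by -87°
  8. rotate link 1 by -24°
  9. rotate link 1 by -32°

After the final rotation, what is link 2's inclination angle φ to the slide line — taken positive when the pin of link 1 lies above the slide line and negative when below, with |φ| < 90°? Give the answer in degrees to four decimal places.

geometry: r = 29 mm, L = 227 mm, e = 13 mm; θ starts at 0°
rotate link 1 by -47°: θ ← 0° -47° = -47°
rotate link 1 by +32°: θ ← -47° +32° = -15°
rotate link 1 by -36°: θ ← -15° -36° = -51°
rotate link 1 by +10°: θ ← -51° +10° = -41°
rotate link 1 by +38°: θ ← -41° +38° = -3°
rotate link 1 by -87°: θ ← -3° -87° = -90°
rotate link 1 by -24°: θ ← -90° -24° = -114°
rotate link 1 by -32°: θ ← -114° -32° = -146°
h = r sin θ − e = -16.216594 − 13 = -29.216594
sin φ = h / L = -29.216594 / 227 = -0.12870746
φ = arcsin(-0.12870746) = -7.394908°

-7.3949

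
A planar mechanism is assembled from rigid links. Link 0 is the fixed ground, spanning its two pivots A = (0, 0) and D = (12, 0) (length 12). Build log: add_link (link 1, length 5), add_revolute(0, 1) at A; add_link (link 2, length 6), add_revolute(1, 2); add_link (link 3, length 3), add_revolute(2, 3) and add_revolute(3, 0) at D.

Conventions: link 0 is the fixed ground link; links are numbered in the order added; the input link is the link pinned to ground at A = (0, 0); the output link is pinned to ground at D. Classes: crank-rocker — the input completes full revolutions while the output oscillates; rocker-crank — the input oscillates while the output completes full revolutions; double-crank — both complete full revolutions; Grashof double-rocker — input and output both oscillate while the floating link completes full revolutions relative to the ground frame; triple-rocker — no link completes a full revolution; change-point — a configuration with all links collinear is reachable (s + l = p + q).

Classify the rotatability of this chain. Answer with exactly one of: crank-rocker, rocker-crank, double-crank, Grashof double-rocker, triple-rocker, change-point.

lengths: ground=12, input=5, coupler=6, output=3
sorted: s=3 (shortest), l=12 (longest), p+q=11
s + l = 15 vs p + q = 11
s + l > p + q → non-Grashof → no link fully rotates → triple-rocker

triple-rocker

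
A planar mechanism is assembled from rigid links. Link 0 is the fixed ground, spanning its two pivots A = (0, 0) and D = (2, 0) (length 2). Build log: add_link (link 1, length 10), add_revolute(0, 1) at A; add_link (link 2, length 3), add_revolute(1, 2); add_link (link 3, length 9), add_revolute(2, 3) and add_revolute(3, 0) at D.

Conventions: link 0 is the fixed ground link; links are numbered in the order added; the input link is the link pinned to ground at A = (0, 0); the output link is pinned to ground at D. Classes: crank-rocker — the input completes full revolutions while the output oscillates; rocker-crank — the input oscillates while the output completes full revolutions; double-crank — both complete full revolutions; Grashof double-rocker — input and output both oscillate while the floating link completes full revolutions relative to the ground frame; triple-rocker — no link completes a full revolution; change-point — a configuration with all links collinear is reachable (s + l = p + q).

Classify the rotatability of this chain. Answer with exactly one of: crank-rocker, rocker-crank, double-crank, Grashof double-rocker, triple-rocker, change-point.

lengths: ground=2, input=10, coupler=3, output=9
sorted: s=2 (shortest), l=10 (longest), p+q=12
s + l = 12 vs p + q = 12
s + l = p + q → change-point (collinear configuration reachable)

change-point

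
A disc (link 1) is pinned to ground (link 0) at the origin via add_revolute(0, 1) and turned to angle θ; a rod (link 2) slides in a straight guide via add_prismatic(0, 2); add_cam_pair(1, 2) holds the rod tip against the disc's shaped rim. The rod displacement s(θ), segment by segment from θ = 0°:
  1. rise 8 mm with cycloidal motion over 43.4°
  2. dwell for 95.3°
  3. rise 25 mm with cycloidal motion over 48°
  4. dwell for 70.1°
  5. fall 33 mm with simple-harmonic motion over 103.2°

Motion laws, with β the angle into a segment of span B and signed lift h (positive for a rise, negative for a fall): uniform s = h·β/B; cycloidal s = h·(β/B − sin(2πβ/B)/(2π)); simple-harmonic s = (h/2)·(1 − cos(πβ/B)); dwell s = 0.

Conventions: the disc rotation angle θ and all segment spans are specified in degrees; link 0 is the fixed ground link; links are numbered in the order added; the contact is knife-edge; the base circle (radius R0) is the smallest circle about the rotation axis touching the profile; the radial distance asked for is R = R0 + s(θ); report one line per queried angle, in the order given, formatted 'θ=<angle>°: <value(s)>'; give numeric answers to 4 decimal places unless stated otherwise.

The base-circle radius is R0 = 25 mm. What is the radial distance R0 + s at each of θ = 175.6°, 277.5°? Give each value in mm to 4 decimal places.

segment 1 (0° to 43.4°, cycloidal, h = 8) is passed completely: s = 0.0000 + (8) = 8.0000
segment 2 (43.4° to 138.7°, dwell): s unchanged at 8.0000
θ = 175.6° falls in segment 3 (138.7° to 186.7°, cycloidal, h = 25): β = 175.6 − 138.7 = 36.9°, B = 48°; Δs = 25·(0.7688 − sin(2π·0.7688)/(2π)) = 23.1700; s = 8.0000 + 23.1700 = 31.1700
segment 3 (138.7° to 186.7°, cycloidal, h = 25) is passed completely: s = 8.0000 + (25) = 33.0000
segment 4 (186.7° to 256.8°, dwell): s unchanged at 33.0000
θ = 277.5° falls in segment 5 (256.8° to 360°, simple-harmonic, h = -33): β = 277.5 − 256.8 = 20.7°, B = 103.2°; Δs = -33/2·(1 − cos(π·0.2006)) = -3.1690; s = 33.0000 − 3.1690 = 29.8310
θ=175.6°: R = R0 + s = 25 + 31.1700 = 56.1700
θ=277.5°: R = R0 + s = 25 + 29.8310 = 54.8310

θ=175.6°: 56.1700
θ=277.5°: 54.8310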